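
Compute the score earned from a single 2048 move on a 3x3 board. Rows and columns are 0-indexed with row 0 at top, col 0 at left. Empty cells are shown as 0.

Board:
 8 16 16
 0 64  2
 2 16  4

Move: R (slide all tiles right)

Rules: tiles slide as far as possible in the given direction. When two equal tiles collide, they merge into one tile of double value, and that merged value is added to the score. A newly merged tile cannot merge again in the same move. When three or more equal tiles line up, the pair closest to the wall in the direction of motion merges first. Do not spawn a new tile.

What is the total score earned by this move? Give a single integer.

Slide right:
row 0: [8, 16, 16] -> [0, 8, 32]  score +32 (running 32)
row 1: [0, 64, 2] -> [0, 64, 2]  score +0 (running 32)
row 2: [2, 16, 4] -> [2, 16, 4]  score +0 (running 32)
Board after move:
 0  8 32
 0 64  2
 2 16  4

Answer: 32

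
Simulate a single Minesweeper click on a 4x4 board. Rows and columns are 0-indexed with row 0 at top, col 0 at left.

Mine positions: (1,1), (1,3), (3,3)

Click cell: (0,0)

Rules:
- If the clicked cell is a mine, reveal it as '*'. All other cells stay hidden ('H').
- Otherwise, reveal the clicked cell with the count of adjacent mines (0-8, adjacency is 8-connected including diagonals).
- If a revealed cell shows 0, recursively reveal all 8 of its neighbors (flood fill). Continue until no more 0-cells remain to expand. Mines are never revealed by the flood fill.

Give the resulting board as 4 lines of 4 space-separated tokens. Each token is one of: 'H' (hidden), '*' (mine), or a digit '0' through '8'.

1 H H H
H H H H
H H H H
H H H H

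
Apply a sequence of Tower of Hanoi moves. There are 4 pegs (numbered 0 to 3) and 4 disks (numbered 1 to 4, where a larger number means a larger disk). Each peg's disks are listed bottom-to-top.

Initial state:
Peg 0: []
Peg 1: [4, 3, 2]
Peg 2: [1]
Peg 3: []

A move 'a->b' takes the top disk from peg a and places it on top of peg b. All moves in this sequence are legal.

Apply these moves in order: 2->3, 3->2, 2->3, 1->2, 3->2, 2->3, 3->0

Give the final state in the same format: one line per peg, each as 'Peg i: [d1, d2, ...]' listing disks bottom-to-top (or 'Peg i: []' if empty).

After move 1 (2->3):
Peg 0: []
Peg 1: [4, 3, 2]
Peg 2: []
Peg 3: [1]

After move 2 (3->2):
Peg 0: []
Peg 1: [4, 3, 2]
Peg 2: [1]
Peg 3: []

After move 3 (2->3):
Peg 0: []
Peg 1: [4, 3, 2]
Peg 2: []
Peg 3: [1]

After move 4 (1->2):
Peg 0: []
Peg 1: [4, 3]
Peg 2: [2]
Peg 3: [1]

After move 5 (3->2):
Peg 0: []
Peg 1: [4, 3]
Peg 2: [2, 1]
Peg 3: []

After move 6 (2->3):
Peg 0: []
Peg 1: [4, 3]
Peg 2: [2]
Peg 3: [1]

After move 7 (3->0):
Peg 0: [1]
Peg 1: [4, 3]
Peg 2: [2]
Peg 3: []

Answer: Peg 0: [1]
Peg 1: [4, 3]
Peg 2: [2]
Peg 3: []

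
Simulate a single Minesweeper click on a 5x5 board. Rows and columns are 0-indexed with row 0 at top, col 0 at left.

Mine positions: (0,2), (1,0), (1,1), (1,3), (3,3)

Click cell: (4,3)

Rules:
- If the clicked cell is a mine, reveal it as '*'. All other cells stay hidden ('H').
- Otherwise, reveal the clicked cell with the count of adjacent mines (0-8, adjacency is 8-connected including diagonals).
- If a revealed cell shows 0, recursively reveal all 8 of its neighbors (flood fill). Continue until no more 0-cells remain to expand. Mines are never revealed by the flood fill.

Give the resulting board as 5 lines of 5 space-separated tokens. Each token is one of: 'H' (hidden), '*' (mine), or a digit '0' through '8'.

H H H H H
H H H H H
H H H H H
H H H H H
H H H 1 H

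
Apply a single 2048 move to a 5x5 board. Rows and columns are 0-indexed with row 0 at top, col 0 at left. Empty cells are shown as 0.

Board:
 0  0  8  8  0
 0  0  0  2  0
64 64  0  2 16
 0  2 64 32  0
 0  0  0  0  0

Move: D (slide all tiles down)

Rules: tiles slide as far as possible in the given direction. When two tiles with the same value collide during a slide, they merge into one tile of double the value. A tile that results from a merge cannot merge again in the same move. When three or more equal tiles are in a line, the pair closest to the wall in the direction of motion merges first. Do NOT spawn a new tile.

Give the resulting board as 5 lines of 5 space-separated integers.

Answer:  0  0  0  0  0
 0  0  0  0  0
 0  0  0  8  0
 0 64  8  4  0
64  2 64 32 16

Derivation:
Slide down:
col 0: [0, 0, 64, 0, 0] -> [0, 0, 0, 0, 64]
col 1: [0, 0, 64, 2, 0] -> [0, 0, 0, 64, 2]
col 2: [8, 0, 0, 64, 0] -> [0, 0, 0, 8, 64]
col 3: [8, 2, 2, 32, 0] -> [0, 0, 8, 4, 32]
col 4: [0, 0, 16, 0, 0] -> [0, 0, 0, 0, 16]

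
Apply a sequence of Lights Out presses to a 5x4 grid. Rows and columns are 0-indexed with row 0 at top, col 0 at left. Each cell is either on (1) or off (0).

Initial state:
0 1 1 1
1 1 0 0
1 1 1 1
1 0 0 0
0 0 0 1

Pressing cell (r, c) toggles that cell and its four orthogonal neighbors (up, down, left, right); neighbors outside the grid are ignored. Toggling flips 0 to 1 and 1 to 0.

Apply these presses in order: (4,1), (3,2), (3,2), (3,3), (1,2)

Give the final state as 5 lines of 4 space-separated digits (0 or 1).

Answer: 0 1 0 1
1 0 1 1
1 1 0 0
1 1 1 1
1 1 1 0

Derivation:
After press 1 at (4,1):
0 1 1 1
1 1 0 0
1 1 1 1
1 1 0 0
1 1 1 1

After press 2 at (3,2):
0 1 1 1
1 1 0 0
1 1 0 1
1 0 1 1
1 1 0 1

After press 3 at (3,2):
0 1 1 1
1 1 0 0
1 1 1 1
1 1 0 0
1 1 1 1

After press 4 at (3,3):
0 1 1 1
1 1 0 0
1 1 1 0
1 1 1 1
1 1 1 0

After press 5 at (1,2):
0 1 0 1
1 0 1 1
1 1 0 0
1 1 1 1
1 1 1 0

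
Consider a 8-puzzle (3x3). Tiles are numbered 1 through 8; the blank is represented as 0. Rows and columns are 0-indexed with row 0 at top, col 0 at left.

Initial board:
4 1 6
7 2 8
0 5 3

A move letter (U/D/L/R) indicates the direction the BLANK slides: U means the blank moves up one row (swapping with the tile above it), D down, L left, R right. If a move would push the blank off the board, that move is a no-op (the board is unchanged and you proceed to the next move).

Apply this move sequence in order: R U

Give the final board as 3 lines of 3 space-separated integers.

After move 1 (R):
4 1 6
7 2 8
5 0 3

After move 2 (U):
4 1 6
7 0 8
5 2 3

Answer: 4 1 6
7 0 8
5 2 3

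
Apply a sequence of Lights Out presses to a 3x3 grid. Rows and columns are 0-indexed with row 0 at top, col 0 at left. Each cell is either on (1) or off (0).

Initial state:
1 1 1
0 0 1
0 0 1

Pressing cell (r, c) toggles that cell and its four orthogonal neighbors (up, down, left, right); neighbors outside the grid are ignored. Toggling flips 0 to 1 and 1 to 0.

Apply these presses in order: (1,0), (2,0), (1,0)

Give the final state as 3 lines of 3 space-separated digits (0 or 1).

Answer: 1 1 1
1 0 1
1 1 1

Derivation:
After press 1 at (1,0):
0 1 1
1 1 1
1 0 1

After press 2 at (2,0):
0 1 1
0 1 1
0 1 1

After press 3 at (1,0):
1 1 1
1 0 1
1 1 1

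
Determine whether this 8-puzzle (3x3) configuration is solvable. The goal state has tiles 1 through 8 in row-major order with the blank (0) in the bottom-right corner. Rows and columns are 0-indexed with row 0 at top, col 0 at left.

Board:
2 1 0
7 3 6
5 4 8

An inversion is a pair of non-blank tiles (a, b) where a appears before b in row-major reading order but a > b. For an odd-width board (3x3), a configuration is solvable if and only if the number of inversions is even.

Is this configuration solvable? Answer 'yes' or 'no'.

Inversions (pairs i<j in row-major order where tile[i] > tile[j] > 0): 8
8 is even, so the puzzle is solvable.

Answer: yes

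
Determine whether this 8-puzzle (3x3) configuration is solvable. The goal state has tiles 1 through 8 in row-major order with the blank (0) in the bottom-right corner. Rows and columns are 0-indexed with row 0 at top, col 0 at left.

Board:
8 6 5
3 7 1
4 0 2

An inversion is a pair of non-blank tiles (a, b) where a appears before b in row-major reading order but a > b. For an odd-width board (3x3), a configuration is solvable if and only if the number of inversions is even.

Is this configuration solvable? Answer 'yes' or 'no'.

Answer: yes

Derivation:
Inversions (pairs i<j in row-major order where tile[i] > tile[j] > 0): 22
22 is even, so the puzzle is solvable.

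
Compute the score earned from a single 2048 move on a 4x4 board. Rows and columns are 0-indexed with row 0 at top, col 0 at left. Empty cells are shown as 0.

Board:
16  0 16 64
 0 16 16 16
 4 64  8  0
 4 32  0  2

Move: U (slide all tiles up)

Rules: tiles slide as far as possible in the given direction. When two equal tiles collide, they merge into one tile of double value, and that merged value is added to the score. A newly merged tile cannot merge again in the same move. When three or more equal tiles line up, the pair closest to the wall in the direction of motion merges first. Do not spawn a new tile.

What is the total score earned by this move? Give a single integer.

Slide up:
col 0: [16, 0, 4, 4] -> [16, 8, 0, 0]  score +8 (running 8)
col 1: [0, 16, 64, 32] -> [16, 64, 32, 0]  score +0 (running 8)
col 2: [16, 16, 8, 0] -> [32, 8, 0, 0]  score +32 (running 40)
col 3: [64, 16, 0, 2] -> [64, 16, 2, 0]  score +0 (running 40)
Board after move:
16 16 32 64
 8 64  8 16
 0 32  0  2
 0  0  0  0

Answer: 40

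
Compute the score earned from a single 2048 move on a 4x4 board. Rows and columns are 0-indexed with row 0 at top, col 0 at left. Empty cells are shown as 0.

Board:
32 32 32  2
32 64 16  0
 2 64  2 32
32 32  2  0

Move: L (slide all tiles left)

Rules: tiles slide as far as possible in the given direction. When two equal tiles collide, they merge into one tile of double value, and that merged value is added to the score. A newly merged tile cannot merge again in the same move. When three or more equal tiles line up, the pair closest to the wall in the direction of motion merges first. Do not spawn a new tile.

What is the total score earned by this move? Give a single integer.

Slide left:
row 0: [32, 32, 32, 2] -> [64, 32, 2, 0]  score +64 (running 64)
row 1: [32, 64, 16, 0] -> [32, 64, 16, 0]  score +0 (running 64)
row 2: [2, 64, 2, 32] -> [2, 64, 2, 32]  score +0 (running 64)
row 3: [32, 32, 2, 0] -> [64, 2, 0, 0]  score +64 (running 128)
Board after move:
64 32  2  0
32 64 16  0
 2 64  2 32
64  2  0  0

Answer: 128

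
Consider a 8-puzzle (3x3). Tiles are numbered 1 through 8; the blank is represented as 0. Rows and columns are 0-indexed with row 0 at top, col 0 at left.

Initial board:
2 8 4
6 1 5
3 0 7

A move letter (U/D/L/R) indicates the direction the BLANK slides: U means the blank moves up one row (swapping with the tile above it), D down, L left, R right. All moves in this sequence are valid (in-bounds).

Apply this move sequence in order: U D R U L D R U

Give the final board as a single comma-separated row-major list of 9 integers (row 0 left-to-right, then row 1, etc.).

After move 1 (U):
2 8 4
6 0 5
3 1 7

After move 2 (D):
2 8 4
6 1 5
3 0 7

After move 3 (R):
2 8 4
6 1 5
3 7 0

After move 4 (U):
2 8 4
6 1 0
3 7 5

After move 5 (L):
2 8 4
6 0 1
3 7 5

After move 6 (D):
2 8 4
6 7 1
3 0 5

After move 7 (R):
2 8 4
6 7 1
3 5 0

After move 8 (U):
2 8 4
6 7 0
3 5 1

Answer: 2, 8, 4, 6, 7, 0, 3, 5, 1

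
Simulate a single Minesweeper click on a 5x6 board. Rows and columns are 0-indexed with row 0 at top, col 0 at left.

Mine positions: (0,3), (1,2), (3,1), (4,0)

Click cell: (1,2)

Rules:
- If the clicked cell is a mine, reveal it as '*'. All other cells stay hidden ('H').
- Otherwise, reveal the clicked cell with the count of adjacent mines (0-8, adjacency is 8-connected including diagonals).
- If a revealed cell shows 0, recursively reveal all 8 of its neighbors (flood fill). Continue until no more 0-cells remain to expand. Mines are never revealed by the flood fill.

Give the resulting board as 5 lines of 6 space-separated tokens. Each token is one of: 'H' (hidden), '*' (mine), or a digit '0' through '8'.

H H H H H H
H H * H H H
H H H H H H
H H H H H H
H H H H H H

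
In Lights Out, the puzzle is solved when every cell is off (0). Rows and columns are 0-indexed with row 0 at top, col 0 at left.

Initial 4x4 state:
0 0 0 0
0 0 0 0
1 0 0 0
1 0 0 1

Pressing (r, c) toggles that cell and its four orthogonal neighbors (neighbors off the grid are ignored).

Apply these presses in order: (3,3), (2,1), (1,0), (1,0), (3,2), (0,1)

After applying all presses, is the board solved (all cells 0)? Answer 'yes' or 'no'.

After press 1 at (3,3):
0 0 0 0
0 0 0 0
1 0 0 1
1 0 1 0

After press 2 at (2,1):
0 0 0 0
0 1 0 0
0 1 1 1
1 1 1 0

After press 3 at (1,0):
1 0 0 0
1 0 0 0
1 1 1 1
1 1 1 0

After press 4 at (1,0):
0 0 0 0
0 1 0 0
0 1 1 1
1 1 1 0

After press 5 at (3,2):
0 0 0 0
0 1 0 0
0 1 0 1
1 0 0 1

After press 6 at (0,1):
1 1 1 0
0 0 0 0
0 1 0 1
1 0 0 1

Lights still on: 7

Answer: no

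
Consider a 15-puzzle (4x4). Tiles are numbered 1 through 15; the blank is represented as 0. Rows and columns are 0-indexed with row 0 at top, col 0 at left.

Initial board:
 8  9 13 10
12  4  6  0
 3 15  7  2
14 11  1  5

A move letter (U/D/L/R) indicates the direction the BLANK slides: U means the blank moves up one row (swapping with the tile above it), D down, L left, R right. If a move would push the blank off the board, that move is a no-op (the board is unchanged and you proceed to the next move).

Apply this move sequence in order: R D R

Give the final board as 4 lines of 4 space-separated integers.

After move 1 (R):
 8  9 13 10
12  4  6  0
 3 15  7  2
14 11  1  5

After move 2 (D):
 8  9 13 10
12  4  6  2
 3 15  7  0
14 11  1  5

After move 3 (R):
 8  9 13 10
12  4  6  2
 3 15  7  0
14 11  1  5

Answer:  8  9 13 10
12  4  6  2
 3 15  7  0
14 11  1  5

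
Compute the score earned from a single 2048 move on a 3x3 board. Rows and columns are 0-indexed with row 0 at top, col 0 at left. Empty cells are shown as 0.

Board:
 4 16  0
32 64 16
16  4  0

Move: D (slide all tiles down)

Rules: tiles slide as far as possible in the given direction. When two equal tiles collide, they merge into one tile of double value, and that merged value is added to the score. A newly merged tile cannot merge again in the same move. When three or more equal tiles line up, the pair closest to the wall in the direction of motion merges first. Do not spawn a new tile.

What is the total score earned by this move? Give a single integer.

Answer: 0

Derivation:
Slide down:
col 0: [4, 32, 16] -> [4, 32, 16]  score +0 (running 0)
col 1: [16, 64, 4] -> [16, 64, 4]  score +0 (running 0)
col 2: [0, 16, 0] -> [0, 0, 16]  score +0 (running 0)
Board after move:
 4 16  0
32 64  0
16  4 16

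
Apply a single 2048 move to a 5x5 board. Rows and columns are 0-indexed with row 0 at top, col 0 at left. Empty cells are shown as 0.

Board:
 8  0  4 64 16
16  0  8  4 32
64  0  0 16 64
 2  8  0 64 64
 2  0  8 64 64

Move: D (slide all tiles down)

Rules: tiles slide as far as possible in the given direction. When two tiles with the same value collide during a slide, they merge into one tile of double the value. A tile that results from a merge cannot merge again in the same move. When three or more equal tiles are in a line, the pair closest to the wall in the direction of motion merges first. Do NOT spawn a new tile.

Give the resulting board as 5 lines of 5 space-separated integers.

Slide down:
col 0: [8, 16, 64, 2, 2] -> [0, 8, 16, 64, 4]
col 1: [0, 0, 0, 8, 0] -> [0, 0, 0, 0, 8]
col 2: [4, 8, 0, 0, 8] -> [0, 0, 0, 4, 16]
col 3: [64, 4, 16, 64, 64] -> [0, 64, 4, 16, 128]
col 4: [16, 32, 64, 64, 64] -> [0, 16, 32, 64, 128]

Answer:   0   0   0   0   0
  8   0   0  64  16
 16   0   0   4  32
 64   0   4  16  64
  4   8  16 128 128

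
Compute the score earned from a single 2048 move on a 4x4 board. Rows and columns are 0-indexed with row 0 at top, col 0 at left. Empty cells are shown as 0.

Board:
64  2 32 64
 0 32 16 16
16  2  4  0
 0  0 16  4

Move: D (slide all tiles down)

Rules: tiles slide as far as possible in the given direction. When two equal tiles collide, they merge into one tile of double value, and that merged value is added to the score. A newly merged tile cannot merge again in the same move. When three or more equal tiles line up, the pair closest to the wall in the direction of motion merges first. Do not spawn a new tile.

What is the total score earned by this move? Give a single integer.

Slide down:
col 0: [64, 0, 16, 0] -> [0, 0, 64, 16]  score +0 (running 0)
col 1: [2, 32, 2, 0] -> [0, 2, 32, 2]  score +0 (running 0)
col 2: [32, 16, 4, 16] -> [32, 16, 4, 16]  score +0 (running 0)
col 3: [64, 16, 0, 4] -> [0, 64, 16, 4]  score +0 (running 0)
Board after move:
 0  0 32  0
 0  2 16 64
64 32  4 16
16  2 16  4

Answer: 0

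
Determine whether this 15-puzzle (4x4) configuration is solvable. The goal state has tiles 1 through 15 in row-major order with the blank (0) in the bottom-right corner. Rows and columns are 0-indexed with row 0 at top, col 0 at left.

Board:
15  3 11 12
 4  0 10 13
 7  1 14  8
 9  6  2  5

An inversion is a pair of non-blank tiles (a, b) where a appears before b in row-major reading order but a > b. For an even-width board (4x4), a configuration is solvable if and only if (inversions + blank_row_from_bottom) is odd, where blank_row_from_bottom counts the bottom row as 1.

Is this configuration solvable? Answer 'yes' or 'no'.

Inversions: 67
Blank is in row 1 (0-indexed from top), which is row 3 counting from the bottom (bottom = 1).
67 + 3 = 70, which is even, so the puzzle is not solvable.

Answer: no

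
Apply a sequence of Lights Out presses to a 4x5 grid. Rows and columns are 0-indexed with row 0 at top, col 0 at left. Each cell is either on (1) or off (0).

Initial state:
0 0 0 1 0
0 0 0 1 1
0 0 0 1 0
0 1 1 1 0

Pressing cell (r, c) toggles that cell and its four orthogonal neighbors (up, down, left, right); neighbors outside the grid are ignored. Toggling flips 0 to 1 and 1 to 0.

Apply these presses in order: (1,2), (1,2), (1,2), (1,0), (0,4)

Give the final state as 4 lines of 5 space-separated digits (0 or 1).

Answer: 1 0 1 0 1
1 0 1 0 0
1 0 1 1 0
0 1 1 1 0

Derivation:
After press 1 at (1,2):
0 0 1 1 0
0 1 1 0 1
0 0 1 1 0
0 1 1 1 0

After press 2 at (1,2):
0 0 0 1 0
0 0 0 1 1
0 0 0 1 0
0 1 1 1 0

After press 3 at (1,2):
0 0 1 1 0
0 1 1 0 1
0 0 1 1 0
0 1 1 1 0

After press 4 at (1,0):
1 0 1 1 0
1 0 1 0 1
1 0 1 1 0
0 1 1 1 0

After press 5 at (0,4):
1 0 1 0 1
1 0 1 0 0
1 0 1 1 0
0 1 1 1 0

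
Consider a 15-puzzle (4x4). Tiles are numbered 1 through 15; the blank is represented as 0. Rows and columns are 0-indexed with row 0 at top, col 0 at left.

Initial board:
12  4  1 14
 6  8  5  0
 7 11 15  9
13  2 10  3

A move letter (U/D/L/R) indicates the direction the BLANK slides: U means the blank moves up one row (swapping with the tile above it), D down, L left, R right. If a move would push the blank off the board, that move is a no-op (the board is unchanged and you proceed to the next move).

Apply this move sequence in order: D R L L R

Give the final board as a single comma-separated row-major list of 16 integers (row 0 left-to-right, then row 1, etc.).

Answer: 12, 4, 1, 14, 6, 8, 5, 9, 7, 11, 0, 15, 13, 2, 10, 3

Derivation:
After move 1 (D):
12  4  1 14
 6  8  5  9
 7 11 15  0
13  2 10  3

After move 2 (R):
12  4  1 14
 6  8  5  9
 7 11 15  0
13  2 10  3

After move 3 (L):
12  4  1 14
 6  8  5  9
 7 11  0 15
13  2 10  3

After move 4 (L):
12  4  1 14
 6  8  5  9
 7  0 11 15
13  2 10  3

After move 5 (R):
12  4  1 14
 6  8  5  9
 7 11  0 15
13  2 10  3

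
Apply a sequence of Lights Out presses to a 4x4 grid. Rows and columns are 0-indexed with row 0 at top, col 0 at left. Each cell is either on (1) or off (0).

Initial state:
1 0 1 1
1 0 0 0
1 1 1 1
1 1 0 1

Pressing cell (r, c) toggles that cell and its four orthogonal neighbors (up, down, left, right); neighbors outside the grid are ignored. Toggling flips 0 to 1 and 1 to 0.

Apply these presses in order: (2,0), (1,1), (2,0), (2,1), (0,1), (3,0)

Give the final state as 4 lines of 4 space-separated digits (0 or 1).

Answer: 0 0 0 1
0 1 1 0
1 1 0 1
0 1 0 1

Derivation:
After press 1 at (2,0):
1 0 1 1
0 0 0 0
0 0 1 1
0 1 0 1

After press 2 at (1,1):
1 1 1 1
1 1 1 0
0 1 1 1
0 1 0 1

After press 3 at (2,0):
1 1 1 1
0 1 1 0
1 0 1 1
1 1 0 1

After press 4 at (2,1):
1 1 1 1
0 0 1 0
0 1 0 1
1 0 0 1

After press 5 at (0,1):
0 0 0 1
0 1 1 0
0 1 0 1
1 0 0 1

After press 6 at (3,0):
0 0 0 1
0 1 1 0
1 1 0 1
0 1 0 1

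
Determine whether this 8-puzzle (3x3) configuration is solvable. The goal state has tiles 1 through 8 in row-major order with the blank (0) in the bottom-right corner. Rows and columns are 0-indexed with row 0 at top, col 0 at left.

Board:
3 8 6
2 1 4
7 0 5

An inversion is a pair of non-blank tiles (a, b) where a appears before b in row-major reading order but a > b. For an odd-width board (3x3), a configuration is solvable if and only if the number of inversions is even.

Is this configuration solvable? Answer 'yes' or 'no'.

Answer: yes

Derivation:
Inversions (pairs i<j in row-major order where tile[i] > tile[j] > 0): 14
14 is even, so the puzzle is solvable.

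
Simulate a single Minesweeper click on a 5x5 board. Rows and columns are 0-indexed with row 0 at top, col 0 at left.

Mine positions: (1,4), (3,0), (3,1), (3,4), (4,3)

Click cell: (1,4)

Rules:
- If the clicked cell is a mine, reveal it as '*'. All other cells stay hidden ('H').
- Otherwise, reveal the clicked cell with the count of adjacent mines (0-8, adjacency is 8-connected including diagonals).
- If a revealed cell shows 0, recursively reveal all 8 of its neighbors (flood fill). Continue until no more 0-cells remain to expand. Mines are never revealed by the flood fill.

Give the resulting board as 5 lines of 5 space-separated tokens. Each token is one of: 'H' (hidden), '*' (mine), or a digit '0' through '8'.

H H H H H
H H H H *
H H H H H
H H H H H
H H H H H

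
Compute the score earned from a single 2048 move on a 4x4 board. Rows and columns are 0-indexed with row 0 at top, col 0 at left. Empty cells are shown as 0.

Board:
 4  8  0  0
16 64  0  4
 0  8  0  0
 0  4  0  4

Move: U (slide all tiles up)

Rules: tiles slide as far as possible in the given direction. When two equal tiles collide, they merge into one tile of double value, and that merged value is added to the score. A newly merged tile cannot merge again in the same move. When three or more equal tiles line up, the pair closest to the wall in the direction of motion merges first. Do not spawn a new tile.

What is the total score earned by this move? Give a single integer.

Answer: 8

Derivation:
Slide up:
col 0: [4, 16, 0, 0] -> [4, 16, 0, 0]  score +0 (running 0)
col 1: [8, 64, 8, 4] -> [8, 64, 8, 4]  score +0 (running 0)
col 2: [0, 0, 0, 0] -> [0, 0, 0, 0]  score +0 (running 0)
col 3: [0, 4, 0, 4] -> [8, 0, 0, 0]  score +8 (running 8)
Board after move:
 4  8  0  8
16 64  0  0
 0  8  0  0
 0  4  0  0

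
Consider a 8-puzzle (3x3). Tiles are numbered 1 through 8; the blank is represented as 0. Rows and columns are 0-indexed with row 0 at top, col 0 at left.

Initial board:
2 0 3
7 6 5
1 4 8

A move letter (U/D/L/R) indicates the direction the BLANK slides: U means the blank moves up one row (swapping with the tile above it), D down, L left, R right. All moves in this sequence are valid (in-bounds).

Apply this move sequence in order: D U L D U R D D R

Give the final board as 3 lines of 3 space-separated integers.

After move 1 (D):
2 6 3
7 0 5
1 4 8

After move 2 (U):
2 0 3
7 6 5
1 4 8

After move 3 (L):
0 2 3
7 6 5
1 4 8

After move 4 (D):
7 2 3
0 6 5
1 4 8

After move 5 (U):
0 2 3
7 6 5
1 4 8

After move 6 (R):
2 0 3
7 6 5
1 4 8

After move 7 (D):
2 6 3
7 0 5
1 4 8

After move 8 (D):
2 6 3
7 4 5
1 0 8

After move 9 (R):
2 6 3
7 4 5
1 8 0

Answer: 2 6 3
7 4 5
1 8 0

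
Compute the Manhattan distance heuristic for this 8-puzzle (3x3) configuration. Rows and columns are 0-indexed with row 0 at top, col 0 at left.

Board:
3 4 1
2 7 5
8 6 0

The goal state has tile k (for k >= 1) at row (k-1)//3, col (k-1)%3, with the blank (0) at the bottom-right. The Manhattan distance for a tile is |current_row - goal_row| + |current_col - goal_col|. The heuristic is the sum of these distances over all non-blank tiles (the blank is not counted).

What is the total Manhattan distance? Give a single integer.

Answer: 14

Derivation:
Tile 3: at (0,0), goal (0,2), distance |0-0|+|0-2| = 2
Tile 4: at (0,1), goal (1,0), distance |0-1|+|1-0| = 2
Tile 1: at (0,2), goal (0,0), distance |0-0|+|2-0| = 2
Tile 2: at (1,0), goal (0,1), distance |1-0|+|0-1| = 2
Tile 7: at (1,1), goal (2,0), distance |1-2|+|1-0| = 2
Tile 5: at (1,2), goal (1,1), distance |1-1|+|2-1| = 1
Tile 8: at (2,0), goal (2,1), distance |2-2|+|0-1| = 1
Tile 6: at (2,1), goal (1,2), distance |2-1|+|1-2| = 2
Sum: 2 + 2 + 2 + 2 + 2 + 1 + 1 + 2 = 14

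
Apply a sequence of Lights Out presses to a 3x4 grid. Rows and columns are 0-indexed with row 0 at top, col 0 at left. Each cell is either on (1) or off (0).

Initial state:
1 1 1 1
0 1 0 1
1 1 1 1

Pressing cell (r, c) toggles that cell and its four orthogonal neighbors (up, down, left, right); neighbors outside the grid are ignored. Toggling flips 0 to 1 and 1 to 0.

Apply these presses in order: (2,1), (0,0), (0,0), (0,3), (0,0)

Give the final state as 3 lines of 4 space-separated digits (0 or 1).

After press 1 at (2,1):
1 1 1 1
0 0 0 1
0 0 0 1

After press 2 at (0,0):
0 0 1 1
1 0 0 1
0 0 0 1

After press 3 at (0,0):
1 1 1 1
0 0 0 1
0 0 0 1

After press 4 at (0,3):
1 1 0 0
0 0 0 0
0 0 0 1

After press 5 at (0,0):
0 0 0 0
1 0 0 0
0 0 0 1

Answer: 0 0 0 0
1 0 0 0
0 0 0 1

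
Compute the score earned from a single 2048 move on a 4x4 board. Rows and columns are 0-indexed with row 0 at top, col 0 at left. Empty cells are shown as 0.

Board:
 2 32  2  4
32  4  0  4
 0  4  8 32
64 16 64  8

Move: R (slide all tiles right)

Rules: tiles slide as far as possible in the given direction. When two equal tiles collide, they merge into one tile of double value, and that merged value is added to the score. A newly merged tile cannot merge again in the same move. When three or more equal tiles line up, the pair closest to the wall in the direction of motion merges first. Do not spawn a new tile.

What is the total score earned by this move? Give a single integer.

Answer: 8

Derivation:
Slide right:
row 0: [2, 32, 2, 4] -> [2, 32, 2, 4]  score +0 (running 0)
row 1: [32, 4, 0, 4] -> [0, 0, 32, 8]  score +8 (running 8)
row 2: [0, 4, 8, 32] -> [0, 4, 8, 32]  score +0 (running 8)
row 3: [64, 16, 64, 8] -> [64, 16, 64, 8]  score +0 (running 8)
Board after move:
 2 32  2  4
 0  0 32  8
 0  4  8 32
64 16 64  8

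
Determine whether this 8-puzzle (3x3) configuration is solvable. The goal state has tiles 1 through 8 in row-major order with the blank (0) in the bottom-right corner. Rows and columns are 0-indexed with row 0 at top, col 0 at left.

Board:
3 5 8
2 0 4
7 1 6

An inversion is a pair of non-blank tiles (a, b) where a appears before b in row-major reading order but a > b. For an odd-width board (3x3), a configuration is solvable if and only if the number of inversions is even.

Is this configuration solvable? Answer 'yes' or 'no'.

Answer: yes

Derivation:
Inversions (pairs i<j in row-major order where tile[i] > tile[j] > 0): 14
14 is even, so the puzzle is solvable.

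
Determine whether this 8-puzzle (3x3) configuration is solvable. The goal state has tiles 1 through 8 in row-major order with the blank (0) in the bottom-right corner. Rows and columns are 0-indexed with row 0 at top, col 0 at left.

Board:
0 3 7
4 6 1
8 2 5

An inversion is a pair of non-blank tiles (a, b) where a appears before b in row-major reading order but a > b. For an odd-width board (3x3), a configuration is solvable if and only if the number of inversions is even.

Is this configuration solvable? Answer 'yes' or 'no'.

Answer: yes

Derivation:
Inversions (pairs i<j in row-major order where tile[i] > tile[j] > 0): 14
14 is even, so the puzzle is solvable.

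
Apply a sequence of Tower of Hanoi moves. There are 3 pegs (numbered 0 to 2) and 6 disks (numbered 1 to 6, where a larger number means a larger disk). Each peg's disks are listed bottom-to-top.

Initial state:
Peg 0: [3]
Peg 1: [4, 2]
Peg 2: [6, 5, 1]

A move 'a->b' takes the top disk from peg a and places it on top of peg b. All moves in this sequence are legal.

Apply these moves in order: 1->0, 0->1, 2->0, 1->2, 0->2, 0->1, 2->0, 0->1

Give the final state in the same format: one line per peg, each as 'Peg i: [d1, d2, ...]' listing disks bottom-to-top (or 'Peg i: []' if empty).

Answer: Peg 0: []
Peg 1: [4, 3, 1]
Peg 2: [6, 5, 2]

Derivation:
After move 1 (1->0):
Peg 0: [3, 2]
Peg 1: [4]
Peg 2: [6, 5, 1]

After move 2 (0->1):
Peg 0: [3]
Peg 1: [4, 2]
Peg 2: [6, 5, 1]

After move 3 (2->0):
Peg 0: [3, 1]
Peg 1: [4, 2]
Peg 2: [6, 5]

After move 4 (1->2):
Peg 0: [3, 1]
Peg 1: [4]
Peg 2: [6, 5, 2]

After move 5 (0->2):
Peg 0: [3]
Peg 1: [4]
Peg 2: [6, 5, 2, 1]

After move 6 (0->1):
Peg 0: []
Peg 1: [4, 3]
Peg 2: [6, 5, 2, 1]

After move 7 (2->0):
Peg 0: [1]
Peg 1: [4, 3]
Peg 2: [6, 5, 2]

After move 8 (0->1):
Peg 0: []
Peg 1: [4, 3, 1]
Peg 2: [6, 5, 2]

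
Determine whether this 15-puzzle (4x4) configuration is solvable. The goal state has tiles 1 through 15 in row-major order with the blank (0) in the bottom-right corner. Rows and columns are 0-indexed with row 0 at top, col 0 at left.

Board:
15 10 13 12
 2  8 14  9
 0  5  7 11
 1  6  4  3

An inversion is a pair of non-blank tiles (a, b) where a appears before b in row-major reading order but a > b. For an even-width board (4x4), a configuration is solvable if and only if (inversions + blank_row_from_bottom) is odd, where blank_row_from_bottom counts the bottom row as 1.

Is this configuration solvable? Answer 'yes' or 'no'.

Inversions: 79
Blank is in row 2 (0-indexed from top), which is row 2 counting from the bottom (bottom = 1).
79 + 2 = 81, which is odd, so the puzzle is solvable.

Answer: yes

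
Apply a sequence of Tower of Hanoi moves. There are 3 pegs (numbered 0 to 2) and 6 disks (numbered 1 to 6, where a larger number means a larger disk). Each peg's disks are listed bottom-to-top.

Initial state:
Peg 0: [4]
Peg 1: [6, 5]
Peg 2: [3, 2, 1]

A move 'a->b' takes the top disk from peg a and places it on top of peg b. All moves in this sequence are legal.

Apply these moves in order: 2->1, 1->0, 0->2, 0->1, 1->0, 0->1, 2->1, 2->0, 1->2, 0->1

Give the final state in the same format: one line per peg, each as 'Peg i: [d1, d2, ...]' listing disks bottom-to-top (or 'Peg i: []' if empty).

Answer: Peg 0: []
Peg 1: [6, 5, 4, 2]
Peg 2: [3, 1]

Derivation:
After move 1 (2->1):
Peg 0: [4]
Peg 1: [6, 5, 1]
Peg 2: [3, 2]

After move 2 (1->0):
Peg 0: [4, 1]
Peg 1: [6, 5]
Peg 2: [3, 2]

After move 3 (0->2):
Peg 0: [4]
Peg 1: [6, 5]
Peg 2: [3, 2, 1]

After move 4 (0->1):
Peg 0: []
Peg 1: [6, 5, 4]
Peg 2: [3, 2, 1]

After move 5 (1->0):
Peg 0: [4]
Peg 1: [6, 5]
Peg 2: [3, 2, 1]

After move 6 (0->1):
Peg 0: []
Peg 1: [6, 5, 4]
Peg 2: [3, 2, 1]

After move 7 (2->1):
Peg 0: []
Peg 1: [6, 5, 4, 1]
Peg 2: [3, 2]

After move 8 (2->0):
Peg 0: [2]
Peg 1: [6, 5, 4, 1]
Peg 2: [3]

After move 9 (1->2):
Peg 0: [2]
Peg 1: [6, 5, 4]
Peg 2: [3, 1]

After move 10 (0->1):
Peg 0: []
Peg 1: [6, 5, 4, 2]
Peg 2: [3, 1]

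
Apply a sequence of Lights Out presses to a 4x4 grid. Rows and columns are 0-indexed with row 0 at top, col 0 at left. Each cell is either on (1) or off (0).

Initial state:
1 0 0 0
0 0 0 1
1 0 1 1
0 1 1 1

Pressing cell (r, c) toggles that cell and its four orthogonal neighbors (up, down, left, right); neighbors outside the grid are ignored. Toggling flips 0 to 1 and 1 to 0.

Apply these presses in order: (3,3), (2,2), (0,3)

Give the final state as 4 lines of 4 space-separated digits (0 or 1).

Answer: 1 0 1 1
0 0 1 0
1 1 0 1
0 1 1 0

Derivation:
After press 1 at (3,3):
1 0 0 0
0 0 0 1
1 0 1 0
0 1 0 0

After press 2 at (2,2):
1 0 0 0
0 0 1 1
1 1 0 1
0 1 1 0

After press 3 at (0,3):
1 0 1 1
0 0 1 0
1 1 0 1
0 1 1 0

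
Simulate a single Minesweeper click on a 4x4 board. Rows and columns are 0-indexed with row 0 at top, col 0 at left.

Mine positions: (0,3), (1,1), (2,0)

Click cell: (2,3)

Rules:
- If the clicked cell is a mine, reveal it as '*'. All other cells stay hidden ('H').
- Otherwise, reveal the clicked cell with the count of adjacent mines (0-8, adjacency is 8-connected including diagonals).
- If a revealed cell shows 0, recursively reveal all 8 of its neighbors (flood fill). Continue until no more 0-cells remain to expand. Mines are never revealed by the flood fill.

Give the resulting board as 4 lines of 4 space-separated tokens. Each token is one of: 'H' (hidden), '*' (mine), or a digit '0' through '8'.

H H H H
H H 2 1
H 2 1 0
H 1 0 0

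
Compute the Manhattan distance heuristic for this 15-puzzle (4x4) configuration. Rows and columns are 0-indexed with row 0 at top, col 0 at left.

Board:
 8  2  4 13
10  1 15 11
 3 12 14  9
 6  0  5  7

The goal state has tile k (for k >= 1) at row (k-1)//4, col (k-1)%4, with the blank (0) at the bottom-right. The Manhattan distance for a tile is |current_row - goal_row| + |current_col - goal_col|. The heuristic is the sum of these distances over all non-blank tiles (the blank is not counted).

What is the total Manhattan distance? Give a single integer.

Tile 8: (0,0)->(1,3) = 4
Tile 2: (0,1)->(0,1) = 0
Tile 4: (0,2)->(0,3) = 1
Tile 13: (0,3)->(3,0) = 6
Tile 10: (1,0)->(2,1) = 2
Tile 1: (1,1)->(0,0) = 2
Tile 15: (1,2)->(3,2) = 2
Tile 11: (1,3)->(2,2) = 2
Tile 3: (2,0)->(0,2) = 4
Tile 12: (2,1)->(2,3) = 2
Tile 14: (2,2)->(3,1) = 2
Tile 9: (2,3)->(2,0) = 3
Tile 6: (3,0)->(1,1) = 3
Tile 5: (3,2)->(1,0) = 4
Tile 7: (3,3)->(1,2) = 3
Sum: 4 + 0 + 1 + 6 + 2 + 2 + 2 + 2 + 4 + 2 + 2 + 3 + 3 + 4 + 3 = 40

Answer: 40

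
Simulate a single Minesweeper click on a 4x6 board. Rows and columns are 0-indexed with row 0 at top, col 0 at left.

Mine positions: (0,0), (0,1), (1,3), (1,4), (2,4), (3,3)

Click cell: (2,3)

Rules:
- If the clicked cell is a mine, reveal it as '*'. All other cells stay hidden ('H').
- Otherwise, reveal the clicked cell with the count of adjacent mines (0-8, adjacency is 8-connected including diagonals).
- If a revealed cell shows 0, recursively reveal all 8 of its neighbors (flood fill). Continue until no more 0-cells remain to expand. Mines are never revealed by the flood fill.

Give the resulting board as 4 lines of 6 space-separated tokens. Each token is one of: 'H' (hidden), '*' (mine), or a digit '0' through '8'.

H H H H H H
H H H H H H
H H H 4 H H
H H H H H H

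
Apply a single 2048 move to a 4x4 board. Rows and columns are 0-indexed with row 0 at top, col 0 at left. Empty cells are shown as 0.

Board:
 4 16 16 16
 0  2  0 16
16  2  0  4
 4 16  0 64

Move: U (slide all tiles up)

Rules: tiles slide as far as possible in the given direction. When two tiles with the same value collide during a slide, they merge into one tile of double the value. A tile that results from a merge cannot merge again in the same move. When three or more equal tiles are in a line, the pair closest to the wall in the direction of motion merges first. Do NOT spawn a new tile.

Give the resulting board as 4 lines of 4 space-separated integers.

Slide up:
col 0: [4, 0, 16, 4] -> [4, 16, 4, 0]
col 1: [16, 2, 2, 16] -> [16, 4, 16, 0]
col 2: [16, 0, 0, 0] -> [16, 0, 0, 0]
col 3: [16, 16, 4, 64] -> [32, 4, 64, 0]

Answer:  4 16 16 32
16  4  0  4
 4 16  0 64
 0  0  0  0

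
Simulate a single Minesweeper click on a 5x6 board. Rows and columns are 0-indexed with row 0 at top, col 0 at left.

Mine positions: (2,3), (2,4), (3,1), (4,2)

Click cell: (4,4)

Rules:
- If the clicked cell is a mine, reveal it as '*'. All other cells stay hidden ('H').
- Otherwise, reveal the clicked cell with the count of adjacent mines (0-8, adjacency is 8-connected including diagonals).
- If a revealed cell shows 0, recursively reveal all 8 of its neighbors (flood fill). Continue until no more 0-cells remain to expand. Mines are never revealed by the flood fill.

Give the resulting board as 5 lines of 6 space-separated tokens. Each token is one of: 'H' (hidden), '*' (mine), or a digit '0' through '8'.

H H H H H H
H H H H H H
H H H H H H
H H H 3 2 1
H H H 1 0 0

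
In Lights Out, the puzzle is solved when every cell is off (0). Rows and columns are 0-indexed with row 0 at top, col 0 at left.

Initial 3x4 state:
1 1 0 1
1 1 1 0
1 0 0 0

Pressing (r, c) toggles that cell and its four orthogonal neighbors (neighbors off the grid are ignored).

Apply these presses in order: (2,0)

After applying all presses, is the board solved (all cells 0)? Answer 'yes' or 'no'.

Answer: no

Derivation:
After press 1 at (2,0):
1 1 0 1
0 1 1 0
0 1 0 0

Lights still on: 6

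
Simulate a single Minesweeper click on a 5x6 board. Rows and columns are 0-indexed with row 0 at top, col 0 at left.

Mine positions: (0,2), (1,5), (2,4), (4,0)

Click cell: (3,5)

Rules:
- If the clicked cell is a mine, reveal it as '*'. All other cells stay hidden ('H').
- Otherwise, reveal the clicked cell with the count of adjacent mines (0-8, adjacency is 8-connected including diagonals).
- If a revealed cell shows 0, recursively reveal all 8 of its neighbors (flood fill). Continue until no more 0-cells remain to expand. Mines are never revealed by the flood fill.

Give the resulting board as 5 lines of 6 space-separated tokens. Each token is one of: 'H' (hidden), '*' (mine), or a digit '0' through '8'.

H H H H H H
H H H H H H
H H H H H H
H H H H H 1
H H H H H H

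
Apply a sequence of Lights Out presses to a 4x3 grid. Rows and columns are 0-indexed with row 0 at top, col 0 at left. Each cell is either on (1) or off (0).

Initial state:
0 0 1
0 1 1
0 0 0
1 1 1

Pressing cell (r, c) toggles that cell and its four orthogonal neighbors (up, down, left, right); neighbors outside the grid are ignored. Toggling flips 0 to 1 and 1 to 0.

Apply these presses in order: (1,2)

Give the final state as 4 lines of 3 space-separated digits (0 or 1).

Answer: 0 0 0
0 0 0
0 0 1
1 1 1

Derivation:
After press 1 at (1,2):
0 0 0
0 0 0
0 0 1
1 1 1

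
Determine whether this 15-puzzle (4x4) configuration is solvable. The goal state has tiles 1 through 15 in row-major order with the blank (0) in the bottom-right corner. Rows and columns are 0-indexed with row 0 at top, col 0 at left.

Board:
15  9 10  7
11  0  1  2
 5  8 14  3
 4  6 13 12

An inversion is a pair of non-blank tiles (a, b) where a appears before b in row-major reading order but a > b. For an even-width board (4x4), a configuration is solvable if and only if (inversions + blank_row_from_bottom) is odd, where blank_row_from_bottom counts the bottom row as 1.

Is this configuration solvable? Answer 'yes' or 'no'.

Inversions: 54
Blank is in row 1 (0-indexed from top), which is row 3 counting from the bottom (bottom = 1).
54 + 3 = 57, which is odd, so the puzzle is solvable.

Answer: yes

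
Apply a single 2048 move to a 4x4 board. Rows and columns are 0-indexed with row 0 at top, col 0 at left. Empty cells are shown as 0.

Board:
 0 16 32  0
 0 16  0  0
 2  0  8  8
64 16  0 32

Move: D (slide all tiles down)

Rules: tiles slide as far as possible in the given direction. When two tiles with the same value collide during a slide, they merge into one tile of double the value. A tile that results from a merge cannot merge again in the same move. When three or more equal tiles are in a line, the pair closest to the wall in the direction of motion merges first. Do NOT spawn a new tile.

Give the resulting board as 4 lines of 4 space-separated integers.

Slide down:
col 0: [0, 0, 2, 64] -> [0, 0, 2, 64]
col 1: [16, 16, 0, 16] -> [0, 0, 16, 32]
col 2: [32, 0, 8, 0] -> [0, 0, 32, 8]
col 3: [0, 0, 8, 32] -> [0, 0, 8, 32]

Answer:  0  0  0  0
 0  0  0  0
 2 16 32  8
64 32  8 32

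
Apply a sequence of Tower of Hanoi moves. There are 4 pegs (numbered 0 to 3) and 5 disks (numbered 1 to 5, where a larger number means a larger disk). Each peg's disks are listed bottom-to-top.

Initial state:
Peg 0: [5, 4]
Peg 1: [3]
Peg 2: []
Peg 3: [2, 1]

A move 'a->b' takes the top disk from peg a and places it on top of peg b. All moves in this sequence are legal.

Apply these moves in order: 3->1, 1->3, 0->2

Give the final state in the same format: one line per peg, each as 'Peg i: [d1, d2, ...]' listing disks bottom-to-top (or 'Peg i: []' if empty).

After move 1 (3->1):
Peg 0: [5, 4]
Peg 1: [3, 1]
Peg 2: []
Peg 3: [2]

After move 2 (1->3):
Peg 0: [5, 4]
Peg 1: [3]
Peg 2: []
Peg 3: [2, 1]

After move 3 (0->2):
Peg 0: [5]
Peg 1: [3]
Peg 2: [4]
Peg 3: [2, 1]

Answer: Peg 0: [5]
Peg 1: [3]
Peg 2: [4]
Peg 3: [2, 1]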